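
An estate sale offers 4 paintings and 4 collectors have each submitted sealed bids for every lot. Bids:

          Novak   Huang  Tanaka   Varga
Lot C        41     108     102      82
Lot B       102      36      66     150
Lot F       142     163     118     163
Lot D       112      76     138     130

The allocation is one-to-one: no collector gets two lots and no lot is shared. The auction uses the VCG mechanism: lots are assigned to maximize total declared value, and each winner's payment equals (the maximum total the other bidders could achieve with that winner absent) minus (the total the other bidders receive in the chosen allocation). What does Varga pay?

Varga pays $15.

Efficient allocation: Novak→Lot F ($142), Huang→Lot C ($108), Tanaka→Lot D ($138), Varga→Lot B ($150); total welfare W = $538.
Varga receives Lot B at value $150, so the others get W − 150 = $388.
Without Varga: best allocation of the remaining 3 bidders over all 4 lots is Novak→Lot B ($102), Huang→Lot F ($163), Tanaka→Lot D ($138), total $403.
VCG payment = (others' best without Varga) − (others' welfare with Varga) = 403 − 388 = $15.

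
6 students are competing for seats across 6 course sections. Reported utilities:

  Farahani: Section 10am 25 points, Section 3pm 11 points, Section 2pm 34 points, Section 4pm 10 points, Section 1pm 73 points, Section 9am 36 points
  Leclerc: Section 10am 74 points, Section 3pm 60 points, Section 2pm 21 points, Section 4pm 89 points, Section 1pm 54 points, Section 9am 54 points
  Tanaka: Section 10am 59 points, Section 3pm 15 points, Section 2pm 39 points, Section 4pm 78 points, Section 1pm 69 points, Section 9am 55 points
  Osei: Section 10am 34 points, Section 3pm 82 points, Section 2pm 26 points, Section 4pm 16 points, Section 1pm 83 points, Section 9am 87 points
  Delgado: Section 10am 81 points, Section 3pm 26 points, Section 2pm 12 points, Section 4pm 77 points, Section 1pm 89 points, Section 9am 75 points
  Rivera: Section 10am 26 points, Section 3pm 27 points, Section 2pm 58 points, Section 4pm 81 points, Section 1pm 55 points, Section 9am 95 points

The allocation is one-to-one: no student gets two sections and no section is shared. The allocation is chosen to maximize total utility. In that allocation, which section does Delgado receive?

Optimal: Farahani→Section 1pm (73 points), Leclerc→Section 4pm (89 points), Tanaka→Section 2pm (39 points), Osei→Section 3pm (82 points), Delgado→Section 10am (81 points), Rivera→Section 9am (95 points) — total 73+89+39+82+81+95 = 459 points.
Next-best assignment: Farahani→Section 2pm, Leclerc→Section 10am, Tanaka→Section 4pm, Osei→Section 3pm, Delgado→Section 1pm, Rivera→Section 9am = 452 points.
Checked against all permutations: 459 points is optimal.
Delgado's own top section is Section 1pm (89 points), but forcing Delgado→Section 1pm and reassigning the rest optimally gives only 452 points — worse by 7.

Delgado receives Section 10am.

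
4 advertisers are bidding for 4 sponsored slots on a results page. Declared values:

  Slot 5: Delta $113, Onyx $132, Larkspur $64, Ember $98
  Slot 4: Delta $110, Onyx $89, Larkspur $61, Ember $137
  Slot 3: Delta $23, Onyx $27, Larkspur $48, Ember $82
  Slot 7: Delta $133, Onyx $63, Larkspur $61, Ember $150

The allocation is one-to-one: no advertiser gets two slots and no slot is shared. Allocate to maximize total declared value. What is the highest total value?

This is the linear assignment problem.
Optimal: Delta→Slot 7 ($133), Onyx→Slot 5 ($132), Larkspur→Slot 3 ($48), Ember→Slot 4 ($137) — total 133+132+48+137 = $450.
Next-best assignment: Delta→Slot 4, Onyx→Slot 5, Larkspur→Slot 3, Ember→Slot 7 = $440.
Swapping Ember↔Delta (Ember→Slot 7 $150, Delta→Slot 4 $110) loses 10.

Maximum total: $450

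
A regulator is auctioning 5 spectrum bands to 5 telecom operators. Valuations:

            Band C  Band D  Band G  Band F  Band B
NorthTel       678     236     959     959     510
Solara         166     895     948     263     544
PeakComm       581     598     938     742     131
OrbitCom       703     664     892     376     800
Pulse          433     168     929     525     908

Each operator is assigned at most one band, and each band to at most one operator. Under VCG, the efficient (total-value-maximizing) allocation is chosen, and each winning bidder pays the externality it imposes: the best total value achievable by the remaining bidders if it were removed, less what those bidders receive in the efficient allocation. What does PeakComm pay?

PeakComm pays $189M.

Efficient allocation: NorthTel→Band F ($959M), Solara→Band D ($895M), PeakComm→Band G ($938M), OrbitCom→Band C ($703M), Pulse→Band B ($908M); total welfare W = $4403M.
PeakComm receives Band G at value $938M, so the others get W − 938 = $3465M.
Without PeakComm: best allocation of the remaining 4 bidders over all 5 bands is NorthTel→Band F ($959M), Solara→Band D ($895M), OrbitCom→Band G ($892M), Pulse→Band B ($908M), total $3654M.
VCG payment = (others' best without PeakComm) − (others' welfare with PeakComm) = 3654 − 3465 = $189M.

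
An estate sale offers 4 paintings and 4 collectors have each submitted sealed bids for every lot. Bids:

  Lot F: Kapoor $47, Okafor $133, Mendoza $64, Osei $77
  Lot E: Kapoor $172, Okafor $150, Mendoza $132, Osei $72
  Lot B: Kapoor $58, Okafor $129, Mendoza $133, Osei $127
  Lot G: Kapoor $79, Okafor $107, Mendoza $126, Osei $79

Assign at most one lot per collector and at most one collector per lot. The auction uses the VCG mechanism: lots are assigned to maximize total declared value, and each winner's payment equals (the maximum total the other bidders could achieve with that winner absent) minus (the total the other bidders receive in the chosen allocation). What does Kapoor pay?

Efficient allocation: Kapoor→Lot E ($172), Okafor→Lot F ($133), Mendoza→Lot G ($126), Osei→Lot B ($127); total welfare W = $558.
Kapoor receives Lot E at value $172, so the others get W − 172 = $386.
Without Kapoor: best allocation of the remaining 3 bidders over all 4 lots is Okafor→Lot E ($150), Mendoza→Lot G ($126), Osei→Lot B ($127), total $403.
VCG payment = (others' best without Kapoor) − (others' welfare with Kapoor) = 403 − 386 = $17.

Kapoor pays $17.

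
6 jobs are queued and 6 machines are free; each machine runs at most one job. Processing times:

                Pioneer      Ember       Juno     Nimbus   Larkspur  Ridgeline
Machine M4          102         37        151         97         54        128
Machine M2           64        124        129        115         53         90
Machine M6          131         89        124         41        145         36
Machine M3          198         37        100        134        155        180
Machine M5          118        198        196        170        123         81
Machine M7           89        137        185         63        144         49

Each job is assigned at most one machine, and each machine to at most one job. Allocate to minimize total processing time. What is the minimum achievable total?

Treat this as an assignment problem: match each job to one machine.
Optimal: Pioneer→Machine M5 (118 min), Ember→Machine M4 (37 min), Juno→Machine M3 (100 min), Nimbus→Machine M6 (41 min), Larkspur→Machine M2 (53 min), Ridgeline→Machine M7 (49 min) — total 118+37+100+41+53+49 = 398 min.
Column-greedy (each machine in turn goes to its cheapest remaining job) gives 407 min, worse by 9.
Swapping Pioneer↔Nimbus (Pioneer→Machine M6 131 min, Nimbus→Machine M5 170 min) adds 142.
Every other assignment is strictly worse.

Minimum total: 398 min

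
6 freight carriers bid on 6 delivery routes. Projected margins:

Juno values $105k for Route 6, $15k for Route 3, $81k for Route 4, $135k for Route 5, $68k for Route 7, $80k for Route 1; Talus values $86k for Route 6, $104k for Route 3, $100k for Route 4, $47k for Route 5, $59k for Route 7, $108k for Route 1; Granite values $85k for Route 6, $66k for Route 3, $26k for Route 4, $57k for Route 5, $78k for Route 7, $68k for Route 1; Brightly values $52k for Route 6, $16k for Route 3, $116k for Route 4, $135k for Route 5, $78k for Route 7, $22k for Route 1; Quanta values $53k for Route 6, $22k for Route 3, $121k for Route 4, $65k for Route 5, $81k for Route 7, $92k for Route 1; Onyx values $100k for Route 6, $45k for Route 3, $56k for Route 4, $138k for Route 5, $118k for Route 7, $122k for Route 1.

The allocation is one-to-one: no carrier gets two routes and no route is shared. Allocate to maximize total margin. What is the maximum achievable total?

Optimal: Juno→Route 6 ($105k), Talus→Route 3 ($104k), Granite→Route 7 ($78k), Brightly→Route 5 ($135k), Quanta→Route 4 ($121k), Onyx→Route 1 ($122k) — total 105+104+78+135+121+122 = $665k.
Column-greedy (each route in turn goes to its best remaining carrier) gives $568k, worse by 97.

Max total: $665k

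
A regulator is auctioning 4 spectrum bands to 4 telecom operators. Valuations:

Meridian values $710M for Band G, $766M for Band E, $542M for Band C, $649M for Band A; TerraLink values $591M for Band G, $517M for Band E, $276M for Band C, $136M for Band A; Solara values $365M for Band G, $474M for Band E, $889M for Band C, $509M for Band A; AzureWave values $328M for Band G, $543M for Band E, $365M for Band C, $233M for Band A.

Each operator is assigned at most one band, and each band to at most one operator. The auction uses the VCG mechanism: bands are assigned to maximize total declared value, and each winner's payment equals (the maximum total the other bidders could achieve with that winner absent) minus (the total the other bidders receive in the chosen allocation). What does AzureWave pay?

Efficient allocation: Meridian→Band A ($649M), TerraLink→Band G ($591M), Solara→Band C ($889M), AzureWave→Band E ($543M); total welfare W = $2672M.
AzureWave receives Band E at value $543M, so the others get W − 543 = $2129M.
Without AzureWave: best allocation of the remaining 3 bidders over all 4 bands is Meridian→Band E ($766M), TerraLink→Band G ($591M), Solara→Band C ($889M), total $2246M.
VCG payment = (others' best without AzureWave) − (others' welfare with AzureWave) = 2246 − 2129 = $117M.

AzureWave pays $117M.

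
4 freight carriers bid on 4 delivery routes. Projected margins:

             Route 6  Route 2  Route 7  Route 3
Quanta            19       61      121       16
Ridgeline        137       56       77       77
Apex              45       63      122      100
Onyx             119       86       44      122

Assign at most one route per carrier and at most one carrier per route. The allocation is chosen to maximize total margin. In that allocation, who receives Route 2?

Optimal: Quanta→Route 7 ($121k), Ridgeline→Route 6 ($137k), Apex→Route 3 ($100k), Onyx→Route 2 ($86k) — total 121+137+100+86 = $444k.
Column-greedy (each route in turn goes to its best remaining carrier) gives $361k, worse by 83.
Next-best assignment: Quanta→Route 7, Ridgeline→Route 6, Apex→Route 2, Onyx→Route 3 = $443k.
Checked against all permutations: $444k is optimal.
Onyx's own top route is Route 3 ($122k), but forcing Onyx→Route 3 and reassigning the rest optimally gives only $443k — worse by 1.

Onyx receives Route 2.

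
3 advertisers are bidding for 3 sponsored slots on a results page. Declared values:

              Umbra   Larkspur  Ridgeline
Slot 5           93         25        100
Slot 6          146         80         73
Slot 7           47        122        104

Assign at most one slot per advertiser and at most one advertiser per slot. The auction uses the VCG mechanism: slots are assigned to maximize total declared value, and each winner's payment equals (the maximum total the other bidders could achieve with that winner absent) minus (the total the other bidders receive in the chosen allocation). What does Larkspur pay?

Larkspur pays $4.

Efficient allocation: Umbra→Slot 6 ($146), Larkspur→Slot 7 ($122), Ridgeline→Slot 5 ($100); total welfare W = $368.
Larkspur receives Slot 7 at value $122, so the others get W − 122 = $246.
Without Larkspur: best allocation of the remaining 2 bidders over all 3 slots is Umbra→Slot 6 ($146), Ridgeline→Slot 7 ($104), total $250.
VCG payment = (others' best without Larkspur) − (others' welfare with Larkspur) = 250 − 246 = $4.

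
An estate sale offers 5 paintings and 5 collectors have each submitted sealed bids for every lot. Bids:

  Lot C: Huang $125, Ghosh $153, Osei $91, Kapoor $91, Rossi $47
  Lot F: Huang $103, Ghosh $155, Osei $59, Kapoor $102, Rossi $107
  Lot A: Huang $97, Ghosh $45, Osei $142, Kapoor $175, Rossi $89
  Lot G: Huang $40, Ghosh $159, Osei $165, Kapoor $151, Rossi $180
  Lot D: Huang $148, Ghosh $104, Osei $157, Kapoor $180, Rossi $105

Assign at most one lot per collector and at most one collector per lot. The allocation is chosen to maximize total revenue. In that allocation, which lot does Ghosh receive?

Optimal: Huang→Lot C ($125), Ghosh→Lot F ($155), Osei→Lot D ($157), Kapoor→Lot A ($175), Rossi→Lot G ($180) — total 125+155+157+175+180 = $792.
Max-entry greedy (repeatedly take the single best remaining cell) gives $782, worse by 10.
Checked against all permutations: $792 is optimal.
Ghosh's own top lot is Lot G ($159), but forcing Ghosh→Lot G and reassigning the rest optimally gives only $723 — worse by 69.

Ghosh receives Lot F.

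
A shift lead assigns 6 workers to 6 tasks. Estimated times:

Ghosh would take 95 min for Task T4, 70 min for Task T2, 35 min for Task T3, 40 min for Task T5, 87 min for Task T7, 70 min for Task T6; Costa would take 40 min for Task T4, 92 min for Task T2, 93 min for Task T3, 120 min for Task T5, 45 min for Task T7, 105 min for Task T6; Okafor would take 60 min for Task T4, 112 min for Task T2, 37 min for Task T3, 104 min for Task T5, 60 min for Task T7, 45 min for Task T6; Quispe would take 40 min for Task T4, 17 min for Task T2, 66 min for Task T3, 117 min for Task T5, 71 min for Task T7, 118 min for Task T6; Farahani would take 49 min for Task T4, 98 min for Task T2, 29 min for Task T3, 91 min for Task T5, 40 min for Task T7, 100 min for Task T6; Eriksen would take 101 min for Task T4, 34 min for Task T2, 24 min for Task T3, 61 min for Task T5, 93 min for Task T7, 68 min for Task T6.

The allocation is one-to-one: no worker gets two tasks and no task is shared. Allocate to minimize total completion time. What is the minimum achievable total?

Optimal: Ghosh→Task T5 (40 min), Costa→Task T4 (40 min), Okafor→Task T6 (45 min), Quispe→Task T2 (17 min), Farahani→Task T7 (40 min), Eriksen→Task T3 (24 min) — total 40+40+45+17+40+24 = 206 min.
Row-greedy (each worker in turn takes its cheapest remaining task) gives 238 min, worse by 32.
Next-best assignment: Ghosh→Task T5, Costa→Task T7, Okafor→Task T6, Quispe→Task T2, Farahani→Task T4, Eriksen→Task T3 = 220 min.
Swapping Quispe↔Farahani (Quispe→Task T7 71 min, Farahani→Task T2 98 min) adds 112.
No other one-to-one assignment undercuts 206 min.

Minimum total: 206 min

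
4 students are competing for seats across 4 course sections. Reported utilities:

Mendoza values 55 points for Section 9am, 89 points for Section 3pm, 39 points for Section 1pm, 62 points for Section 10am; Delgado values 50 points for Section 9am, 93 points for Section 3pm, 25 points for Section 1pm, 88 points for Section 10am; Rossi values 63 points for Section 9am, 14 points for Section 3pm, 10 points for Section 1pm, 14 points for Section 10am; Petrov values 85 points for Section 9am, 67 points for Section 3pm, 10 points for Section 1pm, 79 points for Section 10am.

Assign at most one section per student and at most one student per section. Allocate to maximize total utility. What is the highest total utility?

Optimal: Mendoza→Section 1pm (39 points), Delgado→Section 3pm (93 points), Rossi→Section 9am (63 points), Petrov→Section 10am (79 points) — total 39+93+63+79 = 274 points.
Column-greedy (each section in turn goes to its best remaining student) gives 231 points, worse by 43.

Maximum total: 274 points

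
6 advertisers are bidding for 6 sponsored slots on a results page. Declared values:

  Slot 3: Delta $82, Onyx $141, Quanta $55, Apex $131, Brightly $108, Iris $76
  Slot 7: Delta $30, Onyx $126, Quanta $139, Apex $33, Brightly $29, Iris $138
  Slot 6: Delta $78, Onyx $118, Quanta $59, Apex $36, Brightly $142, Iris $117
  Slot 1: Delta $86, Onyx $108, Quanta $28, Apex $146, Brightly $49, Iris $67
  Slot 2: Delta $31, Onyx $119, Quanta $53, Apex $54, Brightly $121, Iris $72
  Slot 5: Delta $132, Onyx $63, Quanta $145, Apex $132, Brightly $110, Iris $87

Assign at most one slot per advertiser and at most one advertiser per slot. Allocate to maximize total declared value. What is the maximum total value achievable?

Max total: $796

Optimal: Delta→Slot 5 ($132), Onyx→Slot 3 ($141), Quanta→Slot 7 ($139), Apex→Slot 1 ($146), Brightly→Slot 2 ($121), Iris→Slot 6 ($117) — total 132+141+139+146+121+117 = $796.
Row-greedy (each advertiser in turn takes its best remaining slot) gives $772, worse by 24.
Swapping Delta↔Apex (Delta→Slot 1 $86, Apex→Slot 5 $132) loses 60.
No other one-to-one assignment exceeds $796.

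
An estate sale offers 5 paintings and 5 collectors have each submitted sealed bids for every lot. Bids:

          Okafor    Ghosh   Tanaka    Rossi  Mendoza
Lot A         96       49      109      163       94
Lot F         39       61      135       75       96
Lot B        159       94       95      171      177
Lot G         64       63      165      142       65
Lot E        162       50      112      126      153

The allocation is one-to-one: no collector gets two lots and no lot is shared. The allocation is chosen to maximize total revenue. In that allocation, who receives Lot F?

Ghosh receives Lot F.

Optimal: Okafor→Lot E ($162), Ghosh→Lot F ($61), Tanaka→Lot G ($165), Rossi→Lot A ($163), Mendoza→Lot B ($177) — total 162+61+165+163+177 = $728.
Row-greedy (each collector in turn takes its best remaining lot) gives $680, worse by 48.
Next-best assignment: Okafor→Lot B, Ghosh→Lot F, Tanaka→Lot G, Rossi→Lot A, Mendoza→Lot E = $701.
Checked against all permutations: $728 is optimal.
Ghosh's own top lot is Lot B ($94), but forcing Ghosh→Lot B and reassigning the rest optimally gives only $680 — worse by 48.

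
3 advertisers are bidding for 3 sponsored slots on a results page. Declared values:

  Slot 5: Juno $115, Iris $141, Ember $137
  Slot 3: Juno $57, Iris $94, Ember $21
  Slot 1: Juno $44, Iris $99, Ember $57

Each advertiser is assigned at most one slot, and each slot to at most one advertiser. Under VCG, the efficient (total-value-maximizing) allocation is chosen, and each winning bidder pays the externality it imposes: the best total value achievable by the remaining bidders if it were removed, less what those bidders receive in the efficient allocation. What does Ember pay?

Efficient allocation: Juno→Slot 3 ($57), Iris→Slot 1 ($99), Ember→Slot 5 ($137); total welfare W = $293.
Ember receives Slot 5 at value $137, so the others get W − 137 = $156.
Without Ember: best allocation of the remaining 2 bidders over all 3 slots is Juno→Slot 5 ($115), Iris→Slot 1 ($99), total $214.
VCG payment = (others' best without Ember) − (others' welfare with Ember) = 214 − 156 = $58.

Ember pays $58.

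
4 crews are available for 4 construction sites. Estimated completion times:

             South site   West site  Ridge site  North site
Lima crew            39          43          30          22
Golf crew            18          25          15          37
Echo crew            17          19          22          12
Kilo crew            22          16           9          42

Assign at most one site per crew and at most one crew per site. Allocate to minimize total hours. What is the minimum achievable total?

Optimal: Lima crew→North site (22 hours), Golf crew→South site (18 hours), Echo crew→West site (19 hours), Kilo crew→Ridge site (9 hours) — total 22+18+19+9 = 68 hours.
Column-greedy (each site in turn goes to its cheapest remaining crew) gives 70 hours, worse by 2.

Min total: 68 hours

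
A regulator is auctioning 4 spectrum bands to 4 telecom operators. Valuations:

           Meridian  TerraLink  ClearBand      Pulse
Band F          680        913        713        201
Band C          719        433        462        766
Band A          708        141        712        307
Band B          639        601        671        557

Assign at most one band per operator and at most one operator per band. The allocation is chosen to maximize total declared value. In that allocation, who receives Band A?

Meridian receives Band A.

Optimal: Meridian→Band A ($708M), TerraLink→Band F ($913M), ClearBand→Band B ($671M), Pulse→Band C ($766M) — total 708+913+671+766 = $3058M.
Column-greedy (each band in turn goes to its best remaining operator) gives $3030M, worse by 28.
Meridian's own top band is Band C ($719M), but forcing Meridian→Band C and reassigning the rest optimally gives only $2901M — worse by 157.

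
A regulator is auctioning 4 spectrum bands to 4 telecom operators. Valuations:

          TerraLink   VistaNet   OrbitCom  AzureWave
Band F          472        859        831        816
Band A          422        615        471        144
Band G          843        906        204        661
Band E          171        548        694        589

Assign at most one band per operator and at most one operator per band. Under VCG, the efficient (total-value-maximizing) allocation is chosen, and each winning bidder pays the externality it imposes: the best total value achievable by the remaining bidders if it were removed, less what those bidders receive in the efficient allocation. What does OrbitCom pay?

OrbitCom pays $17M.

Efficient allocation: TerraLink→Band G ($843M), VistaNet→Band A ($615M), OrbitCom→Band E ($694M), AzureWave→Band F ($816M); total welfare W = $2968M.
OrbitCom receives Band E at value $694M, so the others get W − 694 = $2274M.
Without OrbitCom: best allocation of the remaining 3 bidders over all 4 bands is TerraLink→Band G ($843M), VistaNet→Band F ($859M), AzureWave→Band E ($589M), total $2291M.
VCG payment = (others' best without OrbitCom) − (others' welfare with OrbitCom) = 2291 − 2274 = $17M.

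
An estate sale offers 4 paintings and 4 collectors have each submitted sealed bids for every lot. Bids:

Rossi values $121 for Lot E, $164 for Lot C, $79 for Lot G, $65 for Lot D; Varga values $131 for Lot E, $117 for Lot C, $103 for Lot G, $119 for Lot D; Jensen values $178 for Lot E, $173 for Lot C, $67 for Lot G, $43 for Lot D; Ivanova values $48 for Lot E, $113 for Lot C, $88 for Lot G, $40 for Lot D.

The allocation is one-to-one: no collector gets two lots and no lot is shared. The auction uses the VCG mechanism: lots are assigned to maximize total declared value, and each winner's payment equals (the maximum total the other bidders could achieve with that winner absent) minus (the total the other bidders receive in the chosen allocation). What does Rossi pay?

Rossi pays $25.

Efficient allocation: Rossi→Lot C ($164), Varga→Lot D ($119), Jensen→Lot E ($178), Ivanova→Lot G ($88); total welfare W = $549.
Rossi receives Lot C at value $164, so the others get W − 164 = $385.
Without Rossi: best allocation of the remaining 3 bidders over all 4 lots is Varga→Lot D ($119), Jensen→Lot E ($178), Ivanova→Lot C ($113), total $410.
VCG payment = (others' best without Rossi) − (others' welfare with Rossi) = 410 − 385 = $25.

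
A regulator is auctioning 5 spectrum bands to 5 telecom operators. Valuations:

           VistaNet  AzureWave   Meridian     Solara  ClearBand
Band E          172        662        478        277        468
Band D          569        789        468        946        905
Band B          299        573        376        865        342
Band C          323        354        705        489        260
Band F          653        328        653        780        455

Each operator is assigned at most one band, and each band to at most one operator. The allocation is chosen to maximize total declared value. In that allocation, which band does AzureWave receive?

AzureWave receives Band E.

Optimal: VistaNet→Band F ($653M), AzureWave→Band E ($662M), Meridian→Band C ($705M), Solara→Band B ($865M), ClearBand→Band D ($905M) — total 653+662+705+865+905 = $3790M.
Column-greedy (each band in turn goes to its best remaining operator) gives $2762M, worse by 1028.
Swapping VistaNet↔Solara (VistaNet→Band B $299M, Solara→Band F $780M) loses 439.
AzureWave's own top band is Band D ($789M), but forcing AzureWave→Band D and reassigning the rest optimally gives only $3480M — worse by 310.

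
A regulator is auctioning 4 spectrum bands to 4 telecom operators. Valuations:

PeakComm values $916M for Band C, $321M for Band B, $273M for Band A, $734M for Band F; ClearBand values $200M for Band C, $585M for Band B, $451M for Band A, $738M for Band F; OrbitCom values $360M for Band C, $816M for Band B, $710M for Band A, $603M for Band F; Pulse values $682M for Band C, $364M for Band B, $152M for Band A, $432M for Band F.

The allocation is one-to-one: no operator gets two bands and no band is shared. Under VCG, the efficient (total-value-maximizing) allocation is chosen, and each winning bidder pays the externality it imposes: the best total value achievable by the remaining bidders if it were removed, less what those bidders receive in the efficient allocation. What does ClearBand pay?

Efficient allocation: PeakComm→Band C ($916M), ClearBand→Band F ($738M), OrbitCom→Band A ($710M), Pulse→Band B ($364M); total welfare W = $2728M.
ClearBand receives Band F at value $738M, so the others get W − 738 = $1990M.
Without ClearBand: best allocation of the remaining 3 bidders over all 4 bands is PeakComm→Band F ($734M), OrbitCom→Band B ($816M), Pulse→Band C ($682M), total $2232M.
VCG payment = (others' best without ClearBand) − (others' welfare with ClearBand) = 2232 − 1990 = $242M.

ClearBand pays $242M.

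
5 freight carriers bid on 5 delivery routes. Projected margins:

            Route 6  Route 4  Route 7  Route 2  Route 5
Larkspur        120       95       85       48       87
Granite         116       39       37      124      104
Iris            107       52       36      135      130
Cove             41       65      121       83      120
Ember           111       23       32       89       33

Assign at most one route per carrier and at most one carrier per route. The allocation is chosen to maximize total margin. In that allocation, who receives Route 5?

Optimal: Larkspur→Route 4 ($95k), Granite→Route 2 ($124k), Iris→Route 5 ($130k), Cove→Route 7 ($121k), Ember→Route 6 ($111k) — total 95+124+130+121+111 = $581k.
Column-greedy (each route in turn goes to its best remaining carrier) gives $390k, worse by 191.
Iris's own top route is Route 2 ($135k), but forcing Iris→Route 2 and reassigning the rest optimally gives only $566k — worse by 15.

Iris receives Route 5.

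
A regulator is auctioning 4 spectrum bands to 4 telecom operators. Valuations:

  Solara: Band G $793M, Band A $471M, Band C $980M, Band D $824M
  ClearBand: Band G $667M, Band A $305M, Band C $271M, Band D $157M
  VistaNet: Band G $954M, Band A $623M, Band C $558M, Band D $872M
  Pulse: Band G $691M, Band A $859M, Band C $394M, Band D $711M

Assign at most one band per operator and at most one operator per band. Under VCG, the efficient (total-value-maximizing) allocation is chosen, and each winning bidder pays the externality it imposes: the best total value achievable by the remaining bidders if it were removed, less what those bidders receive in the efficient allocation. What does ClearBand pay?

Efficient allocation: Solara→Band C ($980M), ClearBand→Band G ($667M), VistaNet→Band D ($872M), Pulse→Band A ($859M); total welfare W = $3378M.
ClearBand receives Band G at value $667M, so the others get W − 667 = $2711M.
Without ClearBand: best allocation of the remaining 3 bidders over all 4 bands is Solara→Band C ($980M), VistaNet→Band G ($954M), Pulse→Band A ($859M), total $2793M.
VCG payment = (others' best without ClearBand) − (others' welfare with ClearBand) = 2793 − 2711 = $82M.

ClearBand pays $82M.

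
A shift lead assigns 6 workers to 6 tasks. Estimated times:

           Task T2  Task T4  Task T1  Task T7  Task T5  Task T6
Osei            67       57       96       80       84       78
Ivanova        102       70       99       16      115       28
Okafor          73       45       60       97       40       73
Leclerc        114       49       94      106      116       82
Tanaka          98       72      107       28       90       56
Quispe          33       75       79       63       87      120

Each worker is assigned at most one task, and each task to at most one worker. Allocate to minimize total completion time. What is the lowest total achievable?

Min total: 274 min

Optimal: Osei→Task T1 (96 min), Ivanova→Task T6 (28 min), Okafor→Task T5 (40 min), Leclerc→Task T4 (49 min), Tanaka→Task T7 (28 min), Quispe→Task T2 (33 min) — total 96+28+40+49+28+33 = 274 min.
Column-greedy (each task in turn goes to its cheapest remaining worker) gives 328 min, worse by 54.
Checked against all permutations: 274 min is optimal.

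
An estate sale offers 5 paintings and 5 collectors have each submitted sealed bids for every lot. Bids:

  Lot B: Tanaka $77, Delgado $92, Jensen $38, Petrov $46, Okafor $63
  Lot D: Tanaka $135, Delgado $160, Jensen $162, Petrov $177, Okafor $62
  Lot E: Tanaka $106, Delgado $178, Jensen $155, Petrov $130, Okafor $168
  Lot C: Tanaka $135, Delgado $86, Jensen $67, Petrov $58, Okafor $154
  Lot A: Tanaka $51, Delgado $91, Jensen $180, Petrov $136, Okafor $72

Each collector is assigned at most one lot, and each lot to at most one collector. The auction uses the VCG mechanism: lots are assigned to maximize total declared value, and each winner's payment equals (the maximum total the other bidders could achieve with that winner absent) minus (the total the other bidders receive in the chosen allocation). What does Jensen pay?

Efficient allocation: Tanaka→Lot B ($77), Delgado→Lot E ($178), Jensen→Lot A ($180), Petrov→Lot D ($177), Okafor→Lot C ($154); total welfare W = $766.
Jensen receives Lot A at value $180, so the others get W − 180 = $586.
Without Jensen: best allocation of the remaining 4 bidders over all 5 lots is Tanaka→Lot D ($135), Delgado→Lot E ($178), Petrov→Lot A ($136), Okafor→Lot C ($154), total $603.
VCG payment = (others' best without Jensen) − (others' welfare with Jensen) = 603 − 586 = $17.

Jensen pays $17.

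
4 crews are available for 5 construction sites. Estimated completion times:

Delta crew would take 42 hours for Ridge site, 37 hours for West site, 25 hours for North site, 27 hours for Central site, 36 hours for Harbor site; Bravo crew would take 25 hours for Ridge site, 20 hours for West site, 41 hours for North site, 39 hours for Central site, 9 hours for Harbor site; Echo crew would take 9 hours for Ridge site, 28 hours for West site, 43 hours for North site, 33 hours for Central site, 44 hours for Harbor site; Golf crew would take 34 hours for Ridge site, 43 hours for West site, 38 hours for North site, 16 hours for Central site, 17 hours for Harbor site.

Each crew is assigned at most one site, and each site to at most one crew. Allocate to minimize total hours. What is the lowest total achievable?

This is the linear assignment problem.
Optimal: Delta crew→North site (25 hours), Bravo crew→Harbor site (9 hours), Echo crew→Ridge site (9 hours), Golf crew→Central site (16 hours) — total 25+9+9+16 = 59 hours.
Column-greedy (each site in turn goes to its cheapest remaining crew) gives 70 hours, worse by 11.
No other one-to-one assignment undercuts 59 hours.

Min total: 59 hours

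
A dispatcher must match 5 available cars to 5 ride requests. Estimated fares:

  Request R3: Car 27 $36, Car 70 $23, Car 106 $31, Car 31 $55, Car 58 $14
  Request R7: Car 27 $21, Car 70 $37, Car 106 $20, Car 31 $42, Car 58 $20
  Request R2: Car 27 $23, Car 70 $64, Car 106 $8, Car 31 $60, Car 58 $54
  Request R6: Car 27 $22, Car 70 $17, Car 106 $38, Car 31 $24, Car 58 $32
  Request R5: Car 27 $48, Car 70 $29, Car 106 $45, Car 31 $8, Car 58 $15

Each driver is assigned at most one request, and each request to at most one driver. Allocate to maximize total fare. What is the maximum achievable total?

Optimal: Car 27→Request R5 ($48), Car 70→Request R7 ($37), Car 106→Request R6 ($38), Car 31→Request R3 ($55), Car 58→Request R2 ($54) — total 48+37+38+55+54 = $232.
Max-entry greedy (repeatedly take the single best remaining cell) gives $225, worse by 7.
Next-best assignment: Car 27→Request R5, Car 70→Request R2, Car 106→Request R6, Car 31→Request R3, Car 58→Request R7 = $225.
Every other assignment is strictly worse.

Max total: $232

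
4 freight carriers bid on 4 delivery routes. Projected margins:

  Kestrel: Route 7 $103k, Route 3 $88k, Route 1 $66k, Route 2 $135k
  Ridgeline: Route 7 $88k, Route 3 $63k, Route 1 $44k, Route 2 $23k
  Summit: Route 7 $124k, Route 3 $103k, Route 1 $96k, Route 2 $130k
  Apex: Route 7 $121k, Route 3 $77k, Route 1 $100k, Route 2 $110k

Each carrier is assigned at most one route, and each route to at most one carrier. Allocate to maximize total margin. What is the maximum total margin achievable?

Maximum total: $426k

Optimal: Kestrel→Route 2 ($135k), Ridgeline→Route 7 ($88k), Summit→Route 3 ($103k), Apex→Route 1 ($100k) — total 135+88+103+100 = $426k.
Max-entry greedy (repeatedly take the single best remaining cell) gives $422k, worse by 4.
Next-best assignment: Kestrel→Route 2, Ridgeline→Route 3, Summit→Route 7, Apex→Route 1 = $422k.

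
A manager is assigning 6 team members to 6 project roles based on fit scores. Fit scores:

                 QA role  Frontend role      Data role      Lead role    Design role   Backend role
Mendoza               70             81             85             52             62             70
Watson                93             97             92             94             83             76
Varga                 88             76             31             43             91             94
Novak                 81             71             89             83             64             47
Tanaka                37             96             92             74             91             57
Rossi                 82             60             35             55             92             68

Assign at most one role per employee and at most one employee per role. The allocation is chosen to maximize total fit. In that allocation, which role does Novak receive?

Novak receives Lead role.

Optimal: Mendoza→Data role (85 pts), Watson→QA role (93 pts), Varga→Backend role (94 pts), Novak→Lead role (83 pts), Tanaka→Frontend role (96 pts), Rossi→Design role (92 pts) — total 85+93+94+83+96+92 = 543 pts.
Max-entry greedy (repeatedly take the single best remaining cell) gives 528 pts, worse by 15.
Next-best assignment: Mendoza→Data role, Watson→Lead role, Varga→Backend role, Novak→QA role, Tanaka→Frontend role, Rossi→Design role = 542 pts.
Novak's own top role is Data role (89 pts), but forcing Novak→Data role and reassigning the rest optimally gives only 535 pts — worse by 8.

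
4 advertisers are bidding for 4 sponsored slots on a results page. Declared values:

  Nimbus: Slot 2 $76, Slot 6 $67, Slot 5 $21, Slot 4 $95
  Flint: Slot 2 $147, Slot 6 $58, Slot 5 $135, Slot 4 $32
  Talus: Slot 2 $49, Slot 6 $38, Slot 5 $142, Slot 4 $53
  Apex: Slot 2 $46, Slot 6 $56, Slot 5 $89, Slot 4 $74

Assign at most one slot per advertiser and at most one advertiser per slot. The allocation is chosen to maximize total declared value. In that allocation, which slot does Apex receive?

Apex receives Slot 6.

Optimal: Nimbus→Slot 4 ($95), Flint→Slot 2 ($147), Talus→Slot 5 ($142), Apex→Slot 6 ($56) — total 95+147+142+56 = $440.
Column-greedy (each slot in turn goes to its best remaining advertiser) gives $430, worse by 10.
Next-best assignment: Nimbus→Slot 6, Flint→Slot 2, Talus→Slot 5, Apex→Slot 4 = $430.
Swapping Talus↔Apex (Talus→Slot 6 $38, Apex→Slot 5 $89) loses 71.
No other one-to-one assignment exceeds $440.
Apex's own top slot is Slot 5 ($89), but forcing Apex→Slot 5 and reassigning the rest optimally gives only $369 — worse by 71.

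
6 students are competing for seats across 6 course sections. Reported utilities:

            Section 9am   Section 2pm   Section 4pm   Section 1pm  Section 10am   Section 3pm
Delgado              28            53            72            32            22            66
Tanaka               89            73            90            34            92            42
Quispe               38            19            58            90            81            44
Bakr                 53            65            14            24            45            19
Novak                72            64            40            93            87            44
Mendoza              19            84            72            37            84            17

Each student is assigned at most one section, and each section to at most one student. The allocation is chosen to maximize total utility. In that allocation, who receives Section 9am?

Bakr receives Section 9am.

Optimal: Delgado→Section 3pm (66 points), Tanaka→Section 4pm (90 points), Quispe→Section 1pm (90 points), Bakr→Section 9am (53 points), Novak→Section 10am (87 points), Mendoza→Section 2pm (84 points) — total 66+90+90+53+87+84 = 470 points.
Row-greedy (each student in turn takes its best remaining section) gives 408 points, worse by 62.
Next-best assignment: Delgado→Section 3pm, Tanaka→Section 9am, Quispe→Section 1pm, Bakr→Section 2pm, Novak→Section 10am, Mendoza→Section 4pm = 469 points.
Bakr's own top section is Section 2pm (65 points), but forcing Bakr→Section 2pm and reassigning the rest optimally gives only 469 points — worse by 1.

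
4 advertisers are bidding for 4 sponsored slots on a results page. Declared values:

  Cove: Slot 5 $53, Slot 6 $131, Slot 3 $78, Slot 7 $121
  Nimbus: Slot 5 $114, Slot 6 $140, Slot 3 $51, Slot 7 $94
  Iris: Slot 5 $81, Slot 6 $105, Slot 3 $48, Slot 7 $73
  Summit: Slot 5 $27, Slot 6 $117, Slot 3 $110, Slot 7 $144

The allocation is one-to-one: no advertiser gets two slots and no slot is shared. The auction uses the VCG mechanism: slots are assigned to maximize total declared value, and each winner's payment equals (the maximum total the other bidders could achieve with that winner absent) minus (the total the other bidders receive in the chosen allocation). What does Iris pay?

Efficient allocation: Cove→Slot 7 ($121), Nimbus→Slot 6 ($140), Iris→Slot 5 ($81), Summit→Slot 3 ($110); total welfare W = $452.
Iris receives Slot 5 at value $81, so the others get W − 81 = $371.
Without Iris: best allocation of the remaining 3 bidders over all 4 slots is Cove→Slot 6 ($131), Nimbus→Slot 5 ($114), Summit→Slot 7 ($144), total $389.
VCG payment = (others' best without Iris) − (others' welfare with Iris) = 389 − 371 = $18.

Iris pays $18.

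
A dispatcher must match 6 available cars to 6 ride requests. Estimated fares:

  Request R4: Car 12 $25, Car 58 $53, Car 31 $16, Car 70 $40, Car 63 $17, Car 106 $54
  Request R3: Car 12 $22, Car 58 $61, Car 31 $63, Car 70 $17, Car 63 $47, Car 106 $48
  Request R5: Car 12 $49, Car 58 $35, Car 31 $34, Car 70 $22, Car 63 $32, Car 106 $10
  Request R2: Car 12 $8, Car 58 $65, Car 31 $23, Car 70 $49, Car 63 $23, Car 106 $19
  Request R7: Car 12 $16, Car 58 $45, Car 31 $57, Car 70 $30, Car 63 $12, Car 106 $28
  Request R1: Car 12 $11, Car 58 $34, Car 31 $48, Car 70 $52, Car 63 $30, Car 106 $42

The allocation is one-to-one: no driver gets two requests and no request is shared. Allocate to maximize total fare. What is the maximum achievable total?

Max total: $324

Optimal: Car 12→Request R5 ($49), Car 58→Request R2 ($65), Car 31→Request R7 ($57), Car 70→Request R1 ($52), Car 63→Request R3 ($47), Car 106→Request R4 ($54) — total 49+65+57+52+47+54 = $324.
Row-greedy (each driver in turn takes its best remaining request) gives $274, worse by 50.
Every other assignment is strictly worse.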